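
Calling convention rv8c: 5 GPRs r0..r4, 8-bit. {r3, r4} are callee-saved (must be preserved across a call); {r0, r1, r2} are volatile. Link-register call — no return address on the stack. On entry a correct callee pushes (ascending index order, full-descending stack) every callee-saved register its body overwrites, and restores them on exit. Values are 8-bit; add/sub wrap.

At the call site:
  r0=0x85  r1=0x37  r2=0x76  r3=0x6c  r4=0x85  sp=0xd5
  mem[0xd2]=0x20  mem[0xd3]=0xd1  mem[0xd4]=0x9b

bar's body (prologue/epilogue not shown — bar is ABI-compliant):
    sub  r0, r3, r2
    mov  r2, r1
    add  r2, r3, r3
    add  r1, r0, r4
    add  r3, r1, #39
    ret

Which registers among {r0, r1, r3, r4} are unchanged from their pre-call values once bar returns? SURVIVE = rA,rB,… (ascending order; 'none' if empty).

prologue: push r3 → mem[0xd4]=0x6c, sp=0xd4
body[0] sub  r0, r3, r2 → r0=0xf6
body[1] mov  r2, r1 → r2=0x37
body[2] add  r2, r3, r3 → r2=0xd8
body[3] add  r1, r0, r4 → r1=0x7b
body[4] add  r3, r1, #39 → r3=0xa2
epilogue: pop r3=0x6c, sp=0xd5
r0: caller-saved, written=True
r1: caller-saved, written=True
r3: callee-saved, written=True
r4: callee-saved, written=False

SURVIVE = r3,r4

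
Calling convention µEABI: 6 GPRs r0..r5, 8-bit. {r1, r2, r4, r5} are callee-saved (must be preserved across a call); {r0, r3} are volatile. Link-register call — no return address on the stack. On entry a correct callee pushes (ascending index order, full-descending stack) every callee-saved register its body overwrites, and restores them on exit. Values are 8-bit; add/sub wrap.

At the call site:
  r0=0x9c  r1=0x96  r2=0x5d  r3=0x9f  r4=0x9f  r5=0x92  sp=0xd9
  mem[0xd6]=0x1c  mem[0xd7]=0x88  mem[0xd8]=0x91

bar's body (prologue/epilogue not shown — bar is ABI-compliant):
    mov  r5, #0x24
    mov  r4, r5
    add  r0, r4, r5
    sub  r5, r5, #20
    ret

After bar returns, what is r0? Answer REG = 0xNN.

REG = 0x48

prologue: push r4 -> mem[0xd8]=0x9f, sp=0xd8
prologue: push r5 -> mem[0xd7]=0x92, sp=0xd7
body[0] mov  r5, #0x24 -> r5=0x24
body[1] mov  r4, r5 -> r4=0x24
body[2] add  r0, r4, r5 -> r0=0x48
body[3] sub  r5, r5, #20 -> r5=0x10
epilogue: pop r5=0x92, sp=0xd8
epilogue: pop r4=0x9f, sp=0xd9
r0 is caller-saved -> body value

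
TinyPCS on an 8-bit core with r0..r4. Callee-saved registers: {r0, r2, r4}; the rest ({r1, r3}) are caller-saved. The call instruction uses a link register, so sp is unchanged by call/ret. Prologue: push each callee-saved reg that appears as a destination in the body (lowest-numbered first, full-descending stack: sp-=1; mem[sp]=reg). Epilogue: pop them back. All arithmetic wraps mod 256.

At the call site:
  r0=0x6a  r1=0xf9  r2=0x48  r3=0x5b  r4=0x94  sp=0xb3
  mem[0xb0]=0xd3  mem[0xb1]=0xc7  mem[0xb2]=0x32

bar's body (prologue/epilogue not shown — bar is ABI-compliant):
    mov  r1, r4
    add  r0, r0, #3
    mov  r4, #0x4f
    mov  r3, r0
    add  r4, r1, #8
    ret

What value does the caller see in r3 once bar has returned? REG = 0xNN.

REG = 0x6d

prologue: push r0 → mem[0xb2]=0x6a, sp=0xb2
prologue: push r4 → mem[0xb1]=0x94, sp=0xb1
body[0] mov  r1, r4 → r1=0x94
body[1] add  r0, r0, #3 → r0=0x6d
body[2] mov  r4, #0x4f → r4=0x4f
body[3] mov  r3, r0 → r3=0x6d
body[4] add  r4, r1, #8 → r4=0x9c
epilogue: pop r4=0x94, sp=0xb2
epilogue: pop r0=0x6a, sp=0xb3
r3 is caller-saved → body value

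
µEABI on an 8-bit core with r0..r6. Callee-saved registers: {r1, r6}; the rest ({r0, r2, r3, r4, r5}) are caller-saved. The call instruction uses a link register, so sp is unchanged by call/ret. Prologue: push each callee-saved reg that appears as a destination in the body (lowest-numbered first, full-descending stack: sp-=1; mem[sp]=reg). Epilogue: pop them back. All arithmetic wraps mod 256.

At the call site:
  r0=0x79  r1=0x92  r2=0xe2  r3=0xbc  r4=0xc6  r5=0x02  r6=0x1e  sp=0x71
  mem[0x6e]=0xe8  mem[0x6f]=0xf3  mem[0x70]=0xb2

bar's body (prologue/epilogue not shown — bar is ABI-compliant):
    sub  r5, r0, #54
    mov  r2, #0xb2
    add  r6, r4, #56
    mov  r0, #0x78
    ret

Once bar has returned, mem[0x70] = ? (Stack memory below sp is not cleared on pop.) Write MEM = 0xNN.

MEM = 0x1e

prologue: push r6 -> mem[0x70]=0x1e, sp=0x70
body[0] sub  r5, r0, #54 -> r5=0x43
body[1] mov  r2, #0xb2 -> r2=0xb2
body[2] add  r6, r4, #56 -> r6=0xfe
body[3] mov  r0, #0x78 -> r0=0x78
epilogue: pop r6=0x1e, sp=0x71
prologue pushed ['r6'] at ['0x70']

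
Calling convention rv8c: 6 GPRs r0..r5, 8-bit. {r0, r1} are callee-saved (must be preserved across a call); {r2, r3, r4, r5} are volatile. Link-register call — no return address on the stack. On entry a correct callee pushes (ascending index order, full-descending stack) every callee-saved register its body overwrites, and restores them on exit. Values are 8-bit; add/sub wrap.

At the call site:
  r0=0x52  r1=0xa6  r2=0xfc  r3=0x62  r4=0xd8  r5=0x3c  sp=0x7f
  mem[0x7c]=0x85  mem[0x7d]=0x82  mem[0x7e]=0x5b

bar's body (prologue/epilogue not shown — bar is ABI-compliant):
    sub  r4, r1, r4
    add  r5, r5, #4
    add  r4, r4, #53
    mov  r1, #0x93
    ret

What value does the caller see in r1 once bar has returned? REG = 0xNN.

prologue: push r1 → mem[0x7e]=0xa6, sp=0x7e
body[0] sub  r4, r1, r4 → r4=0xce
body[1] add  r5, r5, #4 → r5=0x40
body[2] add  r4, r4, #53 → r4=0x03
body[3] mov  r1, #0x93 → r1=0x93
epilogue: pop r1=0xa6, sp=0x7f
r1 is callee-saved → restored

REG = 0xa6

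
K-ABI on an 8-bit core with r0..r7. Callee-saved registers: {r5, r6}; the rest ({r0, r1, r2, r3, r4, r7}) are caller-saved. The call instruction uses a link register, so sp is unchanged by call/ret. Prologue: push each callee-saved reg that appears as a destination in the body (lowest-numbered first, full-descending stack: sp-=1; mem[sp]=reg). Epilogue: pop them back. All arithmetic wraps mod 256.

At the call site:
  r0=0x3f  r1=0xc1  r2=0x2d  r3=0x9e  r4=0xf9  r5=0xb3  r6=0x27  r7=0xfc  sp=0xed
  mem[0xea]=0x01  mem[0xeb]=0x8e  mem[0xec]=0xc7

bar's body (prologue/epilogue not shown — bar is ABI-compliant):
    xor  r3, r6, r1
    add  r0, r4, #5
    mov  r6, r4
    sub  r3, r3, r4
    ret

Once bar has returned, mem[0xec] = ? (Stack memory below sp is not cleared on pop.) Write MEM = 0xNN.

prologue: push r6 -> mem[0xec]=0x27, sp=0xec
body[0] xor  r3, r6, r1 -> r3=0xe6
body[1] add  r0, r4, #5 -> r0=0xfe
body[2] mov  r6, r4 -> r6=0xf9
body[3] sub  r3, r3, r4 -> r3=0xed
epilogue: pop r6=0x27, sp=0xed
prologue pushed ['r6'] at ['0xec']

MEM = 0x27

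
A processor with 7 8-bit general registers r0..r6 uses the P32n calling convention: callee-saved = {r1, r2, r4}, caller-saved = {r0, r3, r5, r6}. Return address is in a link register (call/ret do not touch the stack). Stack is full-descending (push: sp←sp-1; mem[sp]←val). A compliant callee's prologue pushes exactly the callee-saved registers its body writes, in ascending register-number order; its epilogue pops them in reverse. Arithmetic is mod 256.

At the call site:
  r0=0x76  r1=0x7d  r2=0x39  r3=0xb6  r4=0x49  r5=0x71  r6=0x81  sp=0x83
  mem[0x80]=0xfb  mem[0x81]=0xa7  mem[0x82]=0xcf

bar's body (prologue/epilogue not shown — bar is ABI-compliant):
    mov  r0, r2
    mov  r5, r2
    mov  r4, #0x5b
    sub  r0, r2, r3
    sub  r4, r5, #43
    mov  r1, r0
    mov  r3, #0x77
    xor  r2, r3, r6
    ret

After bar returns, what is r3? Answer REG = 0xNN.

REG = 0x77

prologue: push r1 → mem[0x82]=0x7d, sp=0x82
prologue: push r2 → mem[0x81]=0x39, sp=0x81
prologue: push r4 → mem[0x80]=0x49, sp=0x80
body[0] mov  r0, r2 → r0=0x39
body[1] mov  r5, r2 → r5=0x39
body[2] mov  r4, #0x5b → r4=0x5b
body[3] sub  r0, r2, r3 → r0=0x83
body[4] sub  r4, r5, #43 → r4=0x0e
body[5] mov  r1, r0 → r1=0x83
body[6] mov  r3, #0x77 → r3=0x77
body[7] xor  r2, r3, r6 → r2=0xf6
epilogue: pop r4=0x49, sp=0x81
epilogue: pop r2=0x39, sp=0x82
epilogue: pop r1=0x7d, sp=0x83
r3 is caller-saved → body value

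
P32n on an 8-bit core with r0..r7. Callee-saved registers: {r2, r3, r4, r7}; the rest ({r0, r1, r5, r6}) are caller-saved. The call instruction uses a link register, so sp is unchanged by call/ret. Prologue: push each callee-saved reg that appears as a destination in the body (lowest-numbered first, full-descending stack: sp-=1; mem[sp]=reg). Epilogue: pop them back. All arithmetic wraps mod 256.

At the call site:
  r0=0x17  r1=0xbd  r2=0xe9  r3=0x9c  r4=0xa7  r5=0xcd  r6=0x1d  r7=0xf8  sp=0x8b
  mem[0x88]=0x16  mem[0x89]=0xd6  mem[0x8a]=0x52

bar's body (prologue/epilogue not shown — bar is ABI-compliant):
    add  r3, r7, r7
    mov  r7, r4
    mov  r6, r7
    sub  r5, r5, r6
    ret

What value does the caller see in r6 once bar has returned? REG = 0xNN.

REG = 0xa7

prologue: push r3 -> mem[0x8a]=0x9c, sp=0x8a
prologue: push r7 -> mem[0x89]=0xf8, sp=0x89
body[0] add  r3, r7, r7 -> r3=0xf0
body[1] mov  r7, r4 -> r7=0xa7
body[2] mov  r6, r7 -> r6=0xa7
body[3] sub  r5, r5, r6 -> r5=0x26
epilogue: pop r7=0xf8, sp=0x8a
epilogue: pop r3=0x9c, sp=0x8b
r6 is caller-saved -> body value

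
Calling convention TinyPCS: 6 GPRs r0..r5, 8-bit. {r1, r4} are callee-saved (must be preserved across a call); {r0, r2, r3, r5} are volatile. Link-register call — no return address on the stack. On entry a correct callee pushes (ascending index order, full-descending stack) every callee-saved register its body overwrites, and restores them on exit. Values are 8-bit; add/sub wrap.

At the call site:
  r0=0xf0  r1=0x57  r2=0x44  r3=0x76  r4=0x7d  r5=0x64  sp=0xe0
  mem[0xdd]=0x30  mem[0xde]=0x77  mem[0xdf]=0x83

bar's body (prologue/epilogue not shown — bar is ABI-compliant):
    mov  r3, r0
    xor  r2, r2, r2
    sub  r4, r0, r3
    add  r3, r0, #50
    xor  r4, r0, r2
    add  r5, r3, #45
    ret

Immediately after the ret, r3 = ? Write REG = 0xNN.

prologue: push r4 -> mem[0xdf]=0x7d, sp=0xdf
body[0] mov  r3, r0 -> r3=0xf0
body[1] xor  r2, r2, r2 -> r2=0x00
body[2] sub  r4, r0, r3 -> r4=0x00
body[3] add  r3, r0, #50 -> r3=0x22
body[4] xor  r4, r0, r2 -> r4=0xf0
body[5] add  r5, r3, #45 -> r5=0x4f
epilogue: pop r4=0x7d, sp=0xe0
r3 is caller-saved -> body value

REG = 0x22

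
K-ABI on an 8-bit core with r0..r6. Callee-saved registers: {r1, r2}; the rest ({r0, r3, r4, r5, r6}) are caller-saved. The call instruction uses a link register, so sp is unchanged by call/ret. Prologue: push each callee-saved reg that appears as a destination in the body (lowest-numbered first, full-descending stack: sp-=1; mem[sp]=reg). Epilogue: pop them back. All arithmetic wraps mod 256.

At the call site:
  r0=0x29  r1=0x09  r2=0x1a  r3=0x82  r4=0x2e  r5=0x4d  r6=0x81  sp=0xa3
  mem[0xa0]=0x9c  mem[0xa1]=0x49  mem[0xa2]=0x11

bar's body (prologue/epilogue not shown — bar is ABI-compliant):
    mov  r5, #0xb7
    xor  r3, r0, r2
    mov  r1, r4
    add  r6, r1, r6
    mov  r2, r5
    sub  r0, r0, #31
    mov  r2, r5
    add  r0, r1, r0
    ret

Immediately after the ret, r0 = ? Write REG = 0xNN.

prologue: push r1 → mem[0xa2]=0x09, sp=0xa2
prologue: push r2 → mem[0xa1]=0x1a, sp=0xa1
body[0] mov  r5, #0xb7 → r5=0xb7
body[1] xor  r3, r0, r2 → r3=0x33
body[2] mov  r1, r4 → r1=0x2e
body[3] add  r6, r1, r6 → r6=0xaf
body[4] mov  r2, r5 → r2=0xb7
body[5] sub  r0, r0, #31 → r0=0x0a
body[6] mov  r2, r5 → r2=0xb7
body[7] add  r0, r1, r0 → r0=0x38
epilogue: pop r2=0x1a, sp=0xa2
epilogue: pop r1=0x09, sp=0xa3
r0 is caller-saved → body value

REG = 0x38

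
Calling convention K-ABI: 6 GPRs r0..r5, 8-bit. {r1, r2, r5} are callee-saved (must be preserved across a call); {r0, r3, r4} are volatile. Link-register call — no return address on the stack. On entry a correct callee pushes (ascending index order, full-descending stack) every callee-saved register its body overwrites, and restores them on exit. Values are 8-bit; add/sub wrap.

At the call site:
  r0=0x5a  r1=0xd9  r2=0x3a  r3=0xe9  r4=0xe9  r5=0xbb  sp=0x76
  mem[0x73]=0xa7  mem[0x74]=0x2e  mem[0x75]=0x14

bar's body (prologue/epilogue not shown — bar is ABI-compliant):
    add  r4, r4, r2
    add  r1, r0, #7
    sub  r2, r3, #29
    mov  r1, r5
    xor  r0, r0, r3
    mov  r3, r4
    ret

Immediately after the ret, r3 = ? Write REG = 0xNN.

prologue: push r1 -> mem[0x75]=0xd9, sp=0x75
prologue: push r2 -> mem[0x74]=0x3a, sp=0x74
body[0] add  r4, r4, r2 -> r4=0x23
body[1] add  r1, r0, #7 -> r1=0x61
body[2] sub  r2, r3, #29 -> r2=0xcc
body[3] mov  r1, r5 -> r1=0xbb
body[4] xor  r0, r0, r3 -> r0=0xb3
body[5] mov  r3, r4 -> r3=0x23
epilogue: pop r2=0x3a, sp=0x75
epilogue: pop r1=0xd9, sp=0x76
r3 is caller-saved -> body value

REG = 0x23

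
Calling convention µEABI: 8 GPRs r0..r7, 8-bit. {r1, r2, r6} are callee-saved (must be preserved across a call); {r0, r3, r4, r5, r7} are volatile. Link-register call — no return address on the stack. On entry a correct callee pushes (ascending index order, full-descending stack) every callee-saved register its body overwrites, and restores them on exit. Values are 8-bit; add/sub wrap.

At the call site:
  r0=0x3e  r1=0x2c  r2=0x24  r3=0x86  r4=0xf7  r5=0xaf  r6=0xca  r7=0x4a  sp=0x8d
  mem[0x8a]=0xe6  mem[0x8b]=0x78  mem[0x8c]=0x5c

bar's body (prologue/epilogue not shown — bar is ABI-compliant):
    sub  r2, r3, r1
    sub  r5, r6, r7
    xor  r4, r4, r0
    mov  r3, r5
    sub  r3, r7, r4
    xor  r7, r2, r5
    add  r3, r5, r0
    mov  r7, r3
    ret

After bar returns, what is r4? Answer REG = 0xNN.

prologue: push r2 -> mem[0x8c]=0x24, sp=0x8c
body[0] sub  r2, r3, r1 -> r2=0x5a
body[1] sub  r5, r6, r7 -> r5=0x80
body[2] xor  r4, r4, r0 -> r4=0xc9
body[3] mov  r3, r5 -> r3=0x80
body[4] sub  r3, r7, r4 -> r3=0x81
body[5] xor  r7, r2, r5 -> r7=0xda
body[6] add  r3, r5, r0 -> r3=0xbe
body[7] mov  r7, r3 -> r7=0xbe
epilogue: pop r2=0x24, sp=0x8d
r4 is caller-saved -> body value

REG = 0xc9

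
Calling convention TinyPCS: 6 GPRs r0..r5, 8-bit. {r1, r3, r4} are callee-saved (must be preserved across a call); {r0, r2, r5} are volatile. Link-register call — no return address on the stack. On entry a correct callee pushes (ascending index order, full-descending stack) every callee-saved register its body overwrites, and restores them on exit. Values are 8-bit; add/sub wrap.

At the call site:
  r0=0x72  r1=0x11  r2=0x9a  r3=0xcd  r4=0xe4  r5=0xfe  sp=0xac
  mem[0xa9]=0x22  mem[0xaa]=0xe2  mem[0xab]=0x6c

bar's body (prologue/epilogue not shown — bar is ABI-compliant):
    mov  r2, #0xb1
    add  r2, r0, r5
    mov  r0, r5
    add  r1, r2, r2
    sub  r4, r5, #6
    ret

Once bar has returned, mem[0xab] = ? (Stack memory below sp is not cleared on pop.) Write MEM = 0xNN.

MEM = 0x11

prologue: push r1 -> mem[0xab]=0x11, sp=0xab
prologue: push r4 -> mem[0xaa]=0xe4, sp=0xaa
body[0] mov  r2, #0xb1 -> r2=0xb1
body[1] add  r2, r0, r5 -> r2=0x70
body[2] mov  r0, r5 -> r0=0xfe
body[3] add  r1, r2, r2 -> r1=0xe0
body[4] sub  r4, r5, #6 -> r4=0xf8
epilogue: pop r4=0xe4, sp=0xab
epilogue: pop r1=0x11, sp=0xac
prologue pushed ['r1', 'r4'] at ['0xab', '0xaa']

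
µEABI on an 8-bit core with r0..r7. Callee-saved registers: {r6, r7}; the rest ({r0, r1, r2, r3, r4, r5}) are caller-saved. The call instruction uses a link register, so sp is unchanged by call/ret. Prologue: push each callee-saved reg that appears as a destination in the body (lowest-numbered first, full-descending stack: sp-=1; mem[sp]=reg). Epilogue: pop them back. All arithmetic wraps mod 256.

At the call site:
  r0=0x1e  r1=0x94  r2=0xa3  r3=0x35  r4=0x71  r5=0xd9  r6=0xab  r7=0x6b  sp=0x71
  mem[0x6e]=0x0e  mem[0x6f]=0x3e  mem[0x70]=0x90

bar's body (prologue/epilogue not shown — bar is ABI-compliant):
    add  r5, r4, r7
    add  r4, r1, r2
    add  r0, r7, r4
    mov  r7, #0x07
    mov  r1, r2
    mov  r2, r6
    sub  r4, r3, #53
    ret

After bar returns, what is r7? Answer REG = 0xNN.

prologue: push r7 -> mem[0x70]=0x6b, sp=0x70
body[0] add  r5, r4, r7 -> r5=0xdc
body[1] add  r4, r1, r2 -> r4=0x37
body[2] add  r0, r7, r4 -> r0=0xa2
body[3] mov  r7, #0x07 -> r7=0x07
body[4] mov  r1, r2 -> r1=0xa3
body[5] mov  r2, r6 -> r2=0xab
body[6] sub  r4, r3, #53 -> r4=0x00
epilogue: pop r7=0x6b, sp=0x71
r7 is callee-saved -> restored

REG = 0x6b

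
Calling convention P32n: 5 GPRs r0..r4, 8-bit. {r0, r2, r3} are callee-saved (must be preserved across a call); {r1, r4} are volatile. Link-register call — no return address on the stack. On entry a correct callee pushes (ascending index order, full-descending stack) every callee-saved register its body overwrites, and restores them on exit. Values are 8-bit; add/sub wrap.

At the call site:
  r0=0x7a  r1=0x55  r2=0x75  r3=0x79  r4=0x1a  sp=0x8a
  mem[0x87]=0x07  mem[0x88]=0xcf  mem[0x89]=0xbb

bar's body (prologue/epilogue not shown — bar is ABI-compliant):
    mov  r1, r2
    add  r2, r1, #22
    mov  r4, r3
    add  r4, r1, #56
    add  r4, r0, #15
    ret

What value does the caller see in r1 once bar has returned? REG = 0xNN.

REG = 0x75

prologue: push r2 → mem[0x89]=0x75, sp=0x89
body[0] mov  r1, r2 → r1=0x75
body[1] add  r2, r1, #22 → r2=0x8b
body[2] mov  r4, r3 → r4=0x79
body[3] add  r4, r1, #56 → r4=0xad
body[4] add  r4, r0, #15 → r4=0x89
epilogue: pop r2=0x75, sp=0x8a
r1 is caller-saved → body value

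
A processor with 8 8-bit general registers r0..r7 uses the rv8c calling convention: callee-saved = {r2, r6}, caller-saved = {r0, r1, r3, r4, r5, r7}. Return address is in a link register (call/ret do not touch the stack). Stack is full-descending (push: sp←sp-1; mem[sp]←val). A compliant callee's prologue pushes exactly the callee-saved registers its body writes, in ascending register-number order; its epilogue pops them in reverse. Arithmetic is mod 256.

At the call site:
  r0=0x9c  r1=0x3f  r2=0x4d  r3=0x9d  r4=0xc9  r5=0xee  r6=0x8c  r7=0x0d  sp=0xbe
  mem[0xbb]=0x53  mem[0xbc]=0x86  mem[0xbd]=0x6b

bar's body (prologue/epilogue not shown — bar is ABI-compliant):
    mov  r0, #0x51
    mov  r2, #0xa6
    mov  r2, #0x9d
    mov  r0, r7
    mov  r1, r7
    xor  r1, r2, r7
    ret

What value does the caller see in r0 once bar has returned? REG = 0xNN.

prologue: push r2 → mem[0xbd]=0x4d, sp=0xbd
body[0] mov  r0, #0x51 → r0=0x51
body[1] mov  r2, #0xa6 → r2=0xa6
body[2] mov  r2, #0x9d → r2=0x9d
body[3] mov  r0, r7 → r0=0x0d
body[4] mov  r1, r7 → r1=0x0d
body[5] xor  r1, r2, r7 → r1=0x90
epilogue: pop r2=0x4d, sp=0xbe
r0 is caller-saved → body value

REG = 0x0d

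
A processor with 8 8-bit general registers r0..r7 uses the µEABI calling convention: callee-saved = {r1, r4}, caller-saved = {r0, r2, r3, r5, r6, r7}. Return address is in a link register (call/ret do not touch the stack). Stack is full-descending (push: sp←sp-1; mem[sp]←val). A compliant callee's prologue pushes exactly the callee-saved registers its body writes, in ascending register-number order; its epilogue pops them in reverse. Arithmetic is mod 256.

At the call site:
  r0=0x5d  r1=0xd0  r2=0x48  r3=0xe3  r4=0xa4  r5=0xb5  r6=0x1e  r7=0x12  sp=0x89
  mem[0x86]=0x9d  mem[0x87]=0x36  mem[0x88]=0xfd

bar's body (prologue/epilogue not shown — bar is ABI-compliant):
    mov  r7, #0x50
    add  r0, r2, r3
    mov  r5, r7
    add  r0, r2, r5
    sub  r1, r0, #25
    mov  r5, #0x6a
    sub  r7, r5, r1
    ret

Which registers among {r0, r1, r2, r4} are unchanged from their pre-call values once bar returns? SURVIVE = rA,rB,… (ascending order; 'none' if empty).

prologue: push r1 → mem[0x88]=0xd0, sp=0x88
body[0] mov  r7, #0x50 → r7=0x50
body[1] add  r0, r2, r3 → r0=0x2b
body[2] mov  r5, r7 → r5=0x50
body[3] add  r0, r2, r5 → r0=0x98
body[4] sub  r1, r0, #25 → r1=0x7f
body[5] mov  r5, #0x6a → r5=0x6a
body[6] sub  r7, r5, r1 → r7=0xeb
epilogue: pop r1=0xd0, sp=0x89
r0: caller-saved, written=True
r1: callee-saved, written=True
r2: caller-saved, written=False
r4: callee-saved, written=False

SURVIVE = r1,r2,r4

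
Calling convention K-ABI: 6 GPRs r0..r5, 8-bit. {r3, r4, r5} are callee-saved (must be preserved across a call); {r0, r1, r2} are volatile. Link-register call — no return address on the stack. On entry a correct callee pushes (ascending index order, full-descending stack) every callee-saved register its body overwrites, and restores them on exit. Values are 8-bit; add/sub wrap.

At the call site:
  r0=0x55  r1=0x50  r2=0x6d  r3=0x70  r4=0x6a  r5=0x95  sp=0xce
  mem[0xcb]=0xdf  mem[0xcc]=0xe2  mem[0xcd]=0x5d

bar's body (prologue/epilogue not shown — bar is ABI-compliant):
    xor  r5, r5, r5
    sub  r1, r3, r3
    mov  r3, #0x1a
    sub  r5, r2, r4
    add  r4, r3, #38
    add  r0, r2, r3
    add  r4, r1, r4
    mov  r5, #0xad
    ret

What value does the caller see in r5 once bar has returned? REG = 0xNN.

prologue: push r3 → mem[0xcd]=0x70, sp=0xcd
prologue: push r4 → mem[0xcc]=0x6a, sp=0xcc
prologue: push r5 → mem[0xcb]=0x95, sp=0xcb
body[0] xor  r5, r5, r5 → r5=0x00
body[1] sub  r1, r3, r3 → r1=0x00
body[2] mov  r3, #0x1a → r3=0x1a
body[3] sub  r5, r2, r4 → r5=0x03
body[4] add  r4, r3, #38 → r4=0x40
body[5] add  r0, r2, r3 → r0=0x87
body[6] add  r4, r1, r4 → r4=0x40
body[7] mov  r5, #0xad → r5=0xad
epilogue: pop r5=0x95, sp=0xcc
epilogue: pop r4=0x6a, sp=0xcd
epilogue: pop r3=0x70, sp=0xce
r5 is callee-saved → restored

REG = 0x95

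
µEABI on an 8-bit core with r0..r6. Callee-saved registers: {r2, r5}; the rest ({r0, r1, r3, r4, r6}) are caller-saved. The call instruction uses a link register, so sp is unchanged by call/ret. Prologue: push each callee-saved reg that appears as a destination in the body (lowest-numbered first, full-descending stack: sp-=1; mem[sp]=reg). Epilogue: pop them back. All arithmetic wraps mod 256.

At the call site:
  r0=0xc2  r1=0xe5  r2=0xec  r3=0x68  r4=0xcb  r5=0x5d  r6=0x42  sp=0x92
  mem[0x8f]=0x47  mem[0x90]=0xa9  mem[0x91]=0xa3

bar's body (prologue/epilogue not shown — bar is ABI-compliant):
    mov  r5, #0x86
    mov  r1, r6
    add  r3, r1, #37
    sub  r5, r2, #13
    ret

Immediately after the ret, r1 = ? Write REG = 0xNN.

REG = 0x42

prologue: push r5 → mem[0x91]=0x5d, sp=0x91
body[0] mov  r5, #0x86 → r5=0x86
body[1] mov  r1, r6 → r1=0x42
body[2] add  r3, r1, #37 → r3=0x67
body[3] sub  r5, r2, #13 → r5=0xdf
epilogue: pop r5=0x5d, sp=0x92
r1 is caller-saved → body value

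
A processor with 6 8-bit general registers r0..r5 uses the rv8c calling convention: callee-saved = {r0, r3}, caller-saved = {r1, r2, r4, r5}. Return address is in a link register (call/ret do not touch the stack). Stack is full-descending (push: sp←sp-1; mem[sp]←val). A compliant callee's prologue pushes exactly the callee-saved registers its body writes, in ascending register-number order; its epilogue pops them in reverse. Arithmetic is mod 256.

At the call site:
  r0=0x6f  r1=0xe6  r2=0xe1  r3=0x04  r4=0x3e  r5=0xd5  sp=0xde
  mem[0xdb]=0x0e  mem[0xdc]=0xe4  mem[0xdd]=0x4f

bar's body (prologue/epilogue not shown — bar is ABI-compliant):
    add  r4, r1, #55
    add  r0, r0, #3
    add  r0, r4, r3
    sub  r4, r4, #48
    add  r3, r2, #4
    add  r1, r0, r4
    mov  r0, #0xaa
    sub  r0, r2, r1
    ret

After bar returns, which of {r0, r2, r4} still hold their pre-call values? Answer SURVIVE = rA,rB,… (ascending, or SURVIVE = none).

SURVIVE = r0,r2

prologue: push r0 → mem[0xdd]=0x6f, sp=0xdd
prologue: push r3 → mem[0xdc]=0x04, sp=0xdc
body[0] add  r4, r1, #55 → r4=0x1d
body[1] add  r0, r0, #3 → r0=0x72
body[2] add  r0, r4, r3 → r0=0x21
body[3] sub  r4, r4, #48 → r4=0xed
body[4] add  r3, r2, #4 → r3=0xe5
body[5] add  r1, r0, r4 → r1=0x0e
body[6] mov  r0, #0xaa → r0=0xaa
body[7] sub  r0, r2, r1 → r0=0xd3
epilogue: pop r3=0x04, sp=0xdd
epilogue: pop r0=0x6f, sp=0xde
r0: callee-saved, written=True
r2: caller-saved, written=False
r4: caller-saved, written=True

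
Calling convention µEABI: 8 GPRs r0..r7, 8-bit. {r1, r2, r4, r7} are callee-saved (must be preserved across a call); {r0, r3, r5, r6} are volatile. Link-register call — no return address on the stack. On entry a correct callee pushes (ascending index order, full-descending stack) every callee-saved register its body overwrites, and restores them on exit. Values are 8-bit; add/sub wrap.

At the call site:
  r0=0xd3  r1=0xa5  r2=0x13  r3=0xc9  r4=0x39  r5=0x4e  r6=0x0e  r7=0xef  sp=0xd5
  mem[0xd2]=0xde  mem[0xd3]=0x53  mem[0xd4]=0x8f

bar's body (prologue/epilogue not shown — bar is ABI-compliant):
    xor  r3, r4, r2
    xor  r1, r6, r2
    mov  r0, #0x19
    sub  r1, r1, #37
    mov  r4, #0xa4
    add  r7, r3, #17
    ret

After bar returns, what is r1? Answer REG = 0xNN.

prologue: push r1 → mem[0xd4]=0xa5, sp=0xd4
prologue: push r4 → mem[0xd3]=0x39, sp=0xd3
prologue: push r7 → mem[0xd2]=0xef, sp=0xd2
body[0] xor  r3, r4, r2 → r3=0x2a
body[1] xor  r1, r6, r2 → r1=0x1d
body[2] mov  r0, #0x19 → r0=0x19
body[3] sub  r1, r1, #37 → r1=0xf8
body[4] mov  r4, #0xa4 → r4=0xa4
body[5] add  r7, r3, #17 → r7=0x3b
epilogue: pop r7=0xef, sp=0xd3
epilogue: pop r4=0x39, sp=0xd4
epilogue: pop r1=0xa5, sp=0xd5
r1 is callee-saved → restored

REG = 0xa5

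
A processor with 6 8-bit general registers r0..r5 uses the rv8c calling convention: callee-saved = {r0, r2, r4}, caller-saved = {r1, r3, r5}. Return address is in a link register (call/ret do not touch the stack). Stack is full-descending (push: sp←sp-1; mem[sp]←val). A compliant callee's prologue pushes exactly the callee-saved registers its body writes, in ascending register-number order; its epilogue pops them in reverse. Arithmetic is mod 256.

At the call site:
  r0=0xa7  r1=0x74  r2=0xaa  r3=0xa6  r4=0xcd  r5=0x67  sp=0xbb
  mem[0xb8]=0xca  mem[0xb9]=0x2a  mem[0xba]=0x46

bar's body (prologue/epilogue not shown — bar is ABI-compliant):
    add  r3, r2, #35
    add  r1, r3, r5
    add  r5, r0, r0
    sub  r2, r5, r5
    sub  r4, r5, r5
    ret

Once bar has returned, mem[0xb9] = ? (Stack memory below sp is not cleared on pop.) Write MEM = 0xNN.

prologue: push r2 -> mem[0xba]=0xaa, sp=0xba
prologue: push r4 -> mem[0xb9]=0xcd, sp=0xb9
body[0] add  r3, r2, #35 -> r3=0xcd
body[1] add  r1, r3, r5 -> r1=0x34
body[2] add  r5, r0, r0 -> r5=0x4e
body[3] sub  r2, r5, r5 -> r2=0x00
body[4] sub  r4, r5, r5 -> r4=0x00
epilogue: pop r4=0xcd, sp=0xba
epilogue: pop r2=0xaa, sp=0xbb
prologue pushed ['r2', 'r4'] at ['0xba', '0xb9']

MEM = 0xcd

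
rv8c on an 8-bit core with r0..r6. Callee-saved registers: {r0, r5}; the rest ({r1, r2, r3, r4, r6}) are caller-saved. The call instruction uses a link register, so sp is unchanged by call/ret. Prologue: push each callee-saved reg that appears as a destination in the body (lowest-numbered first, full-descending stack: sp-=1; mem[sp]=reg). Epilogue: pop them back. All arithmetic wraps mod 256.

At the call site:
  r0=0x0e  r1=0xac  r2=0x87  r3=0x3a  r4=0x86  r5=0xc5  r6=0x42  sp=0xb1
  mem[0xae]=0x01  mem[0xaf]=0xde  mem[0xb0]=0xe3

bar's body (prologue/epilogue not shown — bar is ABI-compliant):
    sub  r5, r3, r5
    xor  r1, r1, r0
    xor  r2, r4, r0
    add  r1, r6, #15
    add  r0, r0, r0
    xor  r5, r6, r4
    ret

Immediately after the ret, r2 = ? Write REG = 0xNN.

prologue: push r0 -> mem[0xb0]=0x0e, sp=0xb0
prologue: push r5 -> mem[0xaf]=0xc5, sp=0xaf
body[0] sub  r5, r3, r5 -> r5=0x75
body[1] xor  r1, r1, r0 -> r1=0xa2
body[2] xor  r2, r4, r0 -> r2=0x88
body[3] add  r1, r6, #15 -> r1=0x51
body[4] add  r0, r0, r0 -> r0=0x1c
body[5] xor  r5, r6, r4 -> r5=0xc4
epilogue: pop r5=0xc5, sp=0xb0
epilogue: pop r0=0x0e, sp=0xb1
r2 is caller-saved -> body value

REG = 0x88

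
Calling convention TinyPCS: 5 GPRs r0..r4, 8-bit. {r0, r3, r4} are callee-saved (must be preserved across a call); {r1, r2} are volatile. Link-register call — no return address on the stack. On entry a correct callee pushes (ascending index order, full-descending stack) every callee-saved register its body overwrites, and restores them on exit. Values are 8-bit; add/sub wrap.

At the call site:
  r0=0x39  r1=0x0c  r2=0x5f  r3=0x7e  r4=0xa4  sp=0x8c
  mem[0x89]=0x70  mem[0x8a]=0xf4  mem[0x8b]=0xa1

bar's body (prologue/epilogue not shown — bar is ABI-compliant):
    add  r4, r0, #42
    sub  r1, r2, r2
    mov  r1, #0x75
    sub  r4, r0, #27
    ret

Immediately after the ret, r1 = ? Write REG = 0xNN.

prologue: push r4 → mem[0x8b]=0xa4, sp=0x8b
body[0] add  r4, r0, #42 → r4=0x63
body[1] sub  r1, r2, r2 → r1=0x00
body[2] mov  r1, #0x75 → r1=0x75
body[3] sub  r4, r0, #27 → r4=0x1e
epilogue: pop r4=0xa4, sp=0x8c
r1 is caller-saved → body value

REG = 0x75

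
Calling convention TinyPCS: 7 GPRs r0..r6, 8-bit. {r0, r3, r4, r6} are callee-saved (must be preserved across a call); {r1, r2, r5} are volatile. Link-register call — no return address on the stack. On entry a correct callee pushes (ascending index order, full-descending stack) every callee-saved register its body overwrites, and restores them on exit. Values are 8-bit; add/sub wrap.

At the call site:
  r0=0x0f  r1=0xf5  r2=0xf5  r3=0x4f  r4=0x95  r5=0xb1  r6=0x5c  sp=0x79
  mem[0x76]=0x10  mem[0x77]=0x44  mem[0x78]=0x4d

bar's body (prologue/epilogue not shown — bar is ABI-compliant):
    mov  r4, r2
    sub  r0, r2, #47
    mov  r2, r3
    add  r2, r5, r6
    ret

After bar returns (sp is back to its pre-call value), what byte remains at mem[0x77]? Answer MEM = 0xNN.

MEM = 0x95

prologue: push r0 -> mem[0x78]=0x0f, sp=0x78
prologue: push r4 -> mem[0x77]=0x95, sp=0x77
body[0] mov  r4, r2 -> r4=0xf5
body[1] sub  r0, r2, #47 -> r0=0xc6
body[2] mov  r2, r3 -> r2=0x4f
body[3] add  r2, r5, r6 -> r2=0x0d
epilogue: pop r4=0x95, sp=0x78
epilogue: pop r0=0x0f, sp=0x79
prologue pushed ['r0', 'r4'] at ['0x78', '0x77']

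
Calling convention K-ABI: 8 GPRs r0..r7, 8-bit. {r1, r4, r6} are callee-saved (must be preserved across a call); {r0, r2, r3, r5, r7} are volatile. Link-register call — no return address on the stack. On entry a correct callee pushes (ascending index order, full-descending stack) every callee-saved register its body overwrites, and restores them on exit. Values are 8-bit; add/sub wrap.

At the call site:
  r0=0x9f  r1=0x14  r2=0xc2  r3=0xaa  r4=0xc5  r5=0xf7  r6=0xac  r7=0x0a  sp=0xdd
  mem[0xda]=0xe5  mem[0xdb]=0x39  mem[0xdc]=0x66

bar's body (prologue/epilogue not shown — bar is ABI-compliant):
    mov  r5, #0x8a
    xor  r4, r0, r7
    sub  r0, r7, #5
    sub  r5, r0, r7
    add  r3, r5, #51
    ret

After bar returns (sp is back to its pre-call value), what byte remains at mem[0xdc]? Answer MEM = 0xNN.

MEM = 0xc5

prologue: push r4 → mem[0xdc]=0xc5, sp=0xdc
body[0] mov  r5, #0x8a → r5=0x8a
body[1] xor  r4, r0, r7 → r4=0x95
body[2] sub  r0, r7, #5 → r0=0x05
body[3] sub  r5, r0, r7 → r5=0xfb
body[4] add  r3, r5, #51 → r3=0x2e
epilogue: pop r4=0xc5, sp=0xdd
prologue pushed ['r4'] at ['0xdc']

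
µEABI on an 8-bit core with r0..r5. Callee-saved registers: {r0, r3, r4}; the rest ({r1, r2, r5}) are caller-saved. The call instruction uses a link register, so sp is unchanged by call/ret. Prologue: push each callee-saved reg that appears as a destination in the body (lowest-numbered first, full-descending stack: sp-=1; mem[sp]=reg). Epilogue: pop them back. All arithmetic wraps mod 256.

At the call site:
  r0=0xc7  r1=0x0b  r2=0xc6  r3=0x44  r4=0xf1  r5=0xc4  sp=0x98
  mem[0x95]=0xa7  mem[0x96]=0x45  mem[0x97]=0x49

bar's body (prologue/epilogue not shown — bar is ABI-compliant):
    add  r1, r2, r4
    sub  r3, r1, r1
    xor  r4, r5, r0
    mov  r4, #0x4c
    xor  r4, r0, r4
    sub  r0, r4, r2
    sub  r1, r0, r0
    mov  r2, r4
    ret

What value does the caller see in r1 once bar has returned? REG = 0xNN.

REG = 0x00

prologue: push r0 → mem[0x97]=0xc7, sp=0x97
prologue: push r3 → mem[0x96]=0x44, sp=0x96
prologue: push r4 → mem[0x95]=0xf1, sp=0x95
body[0] add  r1, r2, r4 → r1=0xb7
body[1] sub  r3, r1, r1 → r3=0x00
body[2] xor  r4, r5, r0 → r4=0x03
body[3] mov  r4, #0x4c → r4=0x4c
body[4] xor  r4, r0, r4 → r4=0x8b
body[5] sub  r0, r4, r2 → r0=0xc5
body[6] sub  r1, r0, r0 → r1=0x00
body[7] mov  r2, r4 → r2=0x8b
epilogue: pop r4=0xf1, sp=0x96
epilogue: pop r3=0x44, sp=0x97
epilogue: pop r0=0xc7, sp=0x98
r1 is caller-saved → body value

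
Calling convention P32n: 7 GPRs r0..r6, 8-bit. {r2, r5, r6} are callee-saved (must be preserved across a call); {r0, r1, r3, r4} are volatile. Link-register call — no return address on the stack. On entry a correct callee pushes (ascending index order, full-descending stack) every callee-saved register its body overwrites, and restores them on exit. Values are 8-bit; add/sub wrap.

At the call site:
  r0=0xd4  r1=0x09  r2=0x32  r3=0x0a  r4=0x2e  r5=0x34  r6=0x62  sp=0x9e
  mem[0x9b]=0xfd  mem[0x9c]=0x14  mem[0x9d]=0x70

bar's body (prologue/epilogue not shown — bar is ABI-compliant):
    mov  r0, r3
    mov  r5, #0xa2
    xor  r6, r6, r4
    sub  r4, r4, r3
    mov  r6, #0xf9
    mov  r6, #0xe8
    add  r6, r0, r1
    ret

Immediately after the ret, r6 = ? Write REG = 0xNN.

prologue: push r5 -> mem[0x9d]=0x34, sp=0x9d
prologue: push r6 -> mem[0x9c]=0x62, sp=0x9c
body[0] mov  r0, r3 -> r0=0x0a
body[1] mov  r5, #0xa2 -> r5=0xa2
body[2] xor  r6, r6, r4 -> r6=0x4c
body[3] sub  r4, r4, r3 -> r4=0x24
body[4] mov  r6, #0xf9 -> r6=0xf9
body[5] mov  r6, #0xe8 -> r6=0xe8
body[6] add  r6, r0, r1 -> r6=0x13
epilogue: pop r6=0x62, sp=0x9d
epilogue: pop r5=0x34, sp=0x9e
r6 is callee-saved -> restored

REG = 0x62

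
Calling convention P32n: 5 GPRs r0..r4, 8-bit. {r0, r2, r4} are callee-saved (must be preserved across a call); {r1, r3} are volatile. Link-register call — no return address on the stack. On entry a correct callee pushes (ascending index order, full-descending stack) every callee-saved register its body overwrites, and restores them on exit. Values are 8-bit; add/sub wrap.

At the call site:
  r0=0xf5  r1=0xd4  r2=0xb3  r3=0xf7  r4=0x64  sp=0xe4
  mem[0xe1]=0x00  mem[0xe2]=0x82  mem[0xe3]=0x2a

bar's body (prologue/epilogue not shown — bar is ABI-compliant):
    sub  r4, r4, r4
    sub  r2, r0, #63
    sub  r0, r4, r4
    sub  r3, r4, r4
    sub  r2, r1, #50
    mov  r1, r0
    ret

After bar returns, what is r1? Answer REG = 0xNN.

REG = 0x00

prologue: push r0 -> mem[0xe3]=0xf5, sp=0xe3
prologue: push r2 -> mem[0xe2]=0xb3, sp=0xe2
prologue: push r4 -> mem[0xe1]=0x64, sp=0xe1
body[0] sub  r4, r4, r4 -> r4=0x00
body[1] sub  r2, r0, #63 -> r2=0xb6
body[2] sub  r0, r4, r4 -> r0=0x00
body[3] sub  r3, r4, r4 -> r3=0x00
body[4] sub  r2, r1, #50 -> r2=0xa2
body[5] mov  r1, r0 -> r1=0x00
epilogue: pop r4=0x64, sp=0xe2
epilogue: pop r2=0xb3, sp=0xe3
epilogue: pop r0=0xf5, sp=0xe4
r1 is caller-saved -> body value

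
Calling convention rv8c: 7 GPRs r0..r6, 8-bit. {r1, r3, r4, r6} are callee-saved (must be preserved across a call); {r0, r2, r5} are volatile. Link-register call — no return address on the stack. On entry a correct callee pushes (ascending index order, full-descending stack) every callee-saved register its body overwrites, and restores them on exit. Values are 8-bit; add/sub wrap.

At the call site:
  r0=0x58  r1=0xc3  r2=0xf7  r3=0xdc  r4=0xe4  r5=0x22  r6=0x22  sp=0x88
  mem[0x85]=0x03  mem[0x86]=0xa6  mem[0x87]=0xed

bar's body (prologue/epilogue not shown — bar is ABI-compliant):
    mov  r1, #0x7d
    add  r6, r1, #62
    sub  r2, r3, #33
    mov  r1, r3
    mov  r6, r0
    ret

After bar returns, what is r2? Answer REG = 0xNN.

REG = 0xbb

prologue: push r1 → mem[0x87]=0xc3, sp=0x87
prologue: push r6 → mem[0x86]=0x22, sp=0x86
body[0] mov  r1, #0x7d → r1=0x7d
body[1] add  r6, r1, #62 → r6=0xbb
body[2] sub  r2, r3, #33 → r2=0xbb
body[3] mov  r1, r3 → r1=0xdc
body[4] mov  r6, r0 → r6=0x58
epilogue: pop r6=0x22, sp=0x87
epilogue: pop r1=0xc3, sp=0x88
r2 is caller-saved → body value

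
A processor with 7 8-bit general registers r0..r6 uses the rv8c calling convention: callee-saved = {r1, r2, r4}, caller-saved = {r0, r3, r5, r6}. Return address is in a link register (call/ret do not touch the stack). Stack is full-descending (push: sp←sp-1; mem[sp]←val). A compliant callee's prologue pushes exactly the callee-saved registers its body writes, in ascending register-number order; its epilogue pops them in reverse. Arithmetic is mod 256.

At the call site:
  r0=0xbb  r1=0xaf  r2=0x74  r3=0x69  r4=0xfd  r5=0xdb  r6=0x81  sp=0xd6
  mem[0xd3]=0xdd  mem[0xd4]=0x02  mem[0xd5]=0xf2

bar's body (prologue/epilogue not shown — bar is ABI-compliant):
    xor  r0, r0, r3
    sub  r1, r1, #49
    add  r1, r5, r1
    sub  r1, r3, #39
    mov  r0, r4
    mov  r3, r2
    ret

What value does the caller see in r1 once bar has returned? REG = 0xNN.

prologue: push r1 → mem[0xd5]=0xaf, sp=0xd5
body[0] xor  r0, r0, r3 → r0=0xd2
body[1] sub  r1, r1, #49 → r1=0x7e
body[2] add  r1, r5, r1 → r1=0x59
body[3] sub  r1, r3, #39 → r1=0x42
body[4] mov  r0, r4 → r0=0xfd
body[5] mov  r3, r2 → r3=0x74
epilogue: pop r1=0xaf, sp=0xd6
r1 is callee-saved → restored

REG = 0xaf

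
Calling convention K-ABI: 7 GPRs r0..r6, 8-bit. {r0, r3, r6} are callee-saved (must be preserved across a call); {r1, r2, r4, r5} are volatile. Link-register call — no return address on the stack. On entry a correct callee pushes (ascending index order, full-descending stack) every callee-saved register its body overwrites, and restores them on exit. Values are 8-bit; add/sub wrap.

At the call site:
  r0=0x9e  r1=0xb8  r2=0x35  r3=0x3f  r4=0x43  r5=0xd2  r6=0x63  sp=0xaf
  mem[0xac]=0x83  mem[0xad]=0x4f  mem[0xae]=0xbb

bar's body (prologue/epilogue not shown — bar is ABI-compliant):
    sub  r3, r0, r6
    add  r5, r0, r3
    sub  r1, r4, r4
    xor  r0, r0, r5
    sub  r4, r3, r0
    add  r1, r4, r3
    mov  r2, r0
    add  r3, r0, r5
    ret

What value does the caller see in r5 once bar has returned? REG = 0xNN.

REG = 0xd9

prologue: push r0 → mem[0xae]=0x9e, sp=0xae
prologue: push r3 → mem[0xad]=0x3f, sp=0xad
body[0] sub  r3, r0, r6 → r3=0x3b
body[1] add  r5, r0, r3 → r5=0xd9
body[2] sub  r1, r4, r4 → r1=0x00
body[3] xor  r0, r0, r5 → r0=0x47
body[4] sub  r4, r3, r0 → r4=0xf4
body[5] add  r1, r4, r3 → r1=0x2f
body[6] mov  r2, r0 → r2=0x47
body[7] add  r3, r0, r5 → r3=0x20
epilogue: pop r3=0x3f, sp=0xae
epilogue: pop r0=0x9e, sp=0xaf
r5 is caller-saved → body value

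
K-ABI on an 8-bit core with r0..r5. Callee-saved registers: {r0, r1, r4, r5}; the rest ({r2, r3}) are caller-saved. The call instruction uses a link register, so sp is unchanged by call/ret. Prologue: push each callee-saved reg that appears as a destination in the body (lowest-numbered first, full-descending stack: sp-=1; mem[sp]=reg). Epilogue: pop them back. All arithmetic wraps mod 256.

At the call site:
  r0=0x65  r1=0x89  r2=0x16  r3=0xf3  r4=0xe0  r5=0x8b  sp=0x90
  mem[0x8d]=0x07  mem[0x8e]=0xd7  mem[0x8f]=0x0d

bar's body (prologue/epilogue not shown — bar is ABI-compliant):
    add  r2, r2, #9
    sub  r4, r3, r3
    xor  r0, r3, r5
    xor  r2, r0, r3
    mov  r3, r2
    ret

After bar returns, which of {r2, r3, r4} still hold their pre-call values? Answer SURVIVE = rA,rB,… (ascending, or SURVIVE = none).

SURVIVE = r4

prologue: push r0 -> mem[0x8f]=0x65, sp=0x8f
prologue: push r4 -> mem[0x8e]=0xe0, sp=0x8e
body[0] add  r2, r2, #9 -> r2=0x1f
body[1] sub  r4, r3, r3 -> r4=0x00
body[2] xor  r0, r3, r5 -> r0=0x78
body[3] xor  r2, r0, r3 -> r2=0x8b
body[4] mov  r3, r2 -> r3=0x8b
epilogue: pop r4=0xe0, sp=0x8f
epilogue: pop r0=0x65, sp=0x90
r2: caller-saved, written=True
r3: caller-saved, written=True
r4: callee-saved, written=True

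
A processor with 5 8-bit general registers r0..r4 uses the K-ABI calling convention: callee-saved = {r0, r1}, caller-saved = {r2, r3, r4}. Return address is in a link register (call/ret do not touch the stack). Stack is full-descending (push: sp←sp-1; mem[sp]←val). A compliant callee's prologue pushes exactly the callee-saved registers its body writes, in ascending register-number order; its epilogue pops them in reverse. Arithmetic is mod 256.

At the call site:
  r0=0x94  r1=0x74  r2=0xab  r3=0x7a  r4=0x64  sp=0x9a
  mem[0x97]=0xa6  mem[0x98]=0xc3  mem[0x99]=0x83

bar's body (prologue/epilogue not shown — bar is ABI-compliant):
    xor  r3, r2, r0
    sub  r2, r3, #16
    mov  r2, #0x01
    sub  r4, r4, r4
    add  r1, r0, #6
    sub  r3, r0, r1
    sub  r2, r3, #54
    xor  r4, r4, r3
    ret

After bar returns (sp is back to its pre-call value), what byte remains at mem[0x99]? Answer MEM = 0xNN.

MEM = 0x74

prologue: push r1 -> mem[0x99]=0x74, sp=0x99
body[0] xor  r3, r2, r0 -> r3=0x3f
body[1] sub  r2, r3, #16 -> r2=0x2f
body[2] mov  r2, #0x01 -> r2=0x01
body[3] sub  r4, r4, r4 -> r4=0x00
body[4] add  r1, r0, #6 -> r1=0x9a
body[5] sub  r3, r0, r1 -> r3=0xfa
body[6] sub  r2, r3, #54 -> r2=0xc4
body[7] xor  r4, r4, r3 -> r4=0xfa
epilogue: pop r1=0x74, sp=0x9a
prologue pushed ['r1'] at ['0x99']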